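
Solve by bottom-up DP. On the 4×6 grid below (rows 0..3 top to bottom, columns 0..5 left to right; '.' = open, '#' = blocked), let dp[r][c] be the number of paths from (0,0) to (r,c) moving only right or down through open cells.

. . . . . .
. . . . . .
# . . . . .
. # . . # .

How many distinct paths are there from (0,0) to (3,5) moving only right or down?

r\c   0   1   2   3   4   5
  0   1   1   1   1   1   1
  1   1   2   3   4   5   6
  2   0   2   5   9  14  20
  3   0   0   5  14   0  20

20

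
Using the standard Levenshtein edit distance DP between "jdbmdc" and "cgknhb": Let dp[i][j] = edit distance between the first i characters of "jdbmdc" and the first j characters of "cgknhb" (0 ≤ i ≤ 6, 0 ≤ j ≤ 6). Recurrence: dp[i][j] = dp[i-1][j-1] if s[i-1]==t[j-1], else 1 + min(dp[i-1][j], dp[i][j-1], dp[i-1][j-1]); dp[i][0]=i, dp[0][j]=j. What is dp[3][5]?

   ''  c  g  k  n  h  b
''  0  1  2  3  4  5  6
 j  1  1  2  3  4  5  6
 d  2  2  2  3  4  5  6
 b  3  3  3  3  4  5  5
 m  4  4  4  4  4  5  6
 d  5  5  5  5  5  5  6
 c  6  5  6  6  6  6  6

5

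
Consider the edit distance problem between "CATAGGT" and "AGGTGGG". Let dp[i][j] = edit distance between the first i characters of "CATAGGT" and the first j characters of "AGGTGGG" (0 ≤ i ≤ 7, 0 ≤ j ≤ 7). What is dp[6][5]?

4

   ''  A  G  G  T  G  G  G
''  0  1  2  3  4  5  6  7
 C  1  1  2  3  4  5  6  7
 A  2  1  2  3  4  5  6  7
 T  3  2  2  3  3  4  5  6
 A  4  3  3  3  4  4  5  6
 G  5  4  3  3  4  4  4  5
 G  6  5  4  3  4  4  4  4
 T  7  6  5  4  3  4  5  5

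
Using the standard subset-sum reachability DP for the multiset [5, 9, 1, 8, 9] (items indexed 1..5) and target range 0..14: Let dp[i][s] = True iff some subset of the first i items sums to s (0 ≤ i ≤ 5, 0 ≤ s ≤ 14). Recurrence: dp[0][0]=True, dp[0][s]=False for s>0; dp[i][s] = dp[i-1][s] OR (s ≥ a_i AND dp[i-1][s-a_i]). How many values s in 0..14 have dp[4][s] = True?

i\s   0   1   2   3   4   5   6   7   8   9  10  11  12  13  14
  0   T   F   F   F   F   F   F   F   F   F   F   F   F   F   F
  1   T   F   F   F   F   T   F   F   F   F   F   F   F   F   F
  2   T   F   F   F   F   T   F   F   F   T   F   F   F   F   T
  3   T   T   F   F   F   T   T   F   F   T   T   F   F   F   T
  4   T   T   F   F   F   T   T   F   T   T   T   F   F   T   T
  5   T   T   F   F   F   T   T   F   T   T   T   F   F   T   T

9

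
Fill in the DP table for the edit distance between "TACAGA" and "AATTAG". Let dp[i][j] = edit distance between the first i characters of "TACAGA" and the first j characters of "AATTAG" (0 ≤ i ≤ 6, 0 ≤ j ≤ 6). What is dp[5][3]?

3

   ''  A  A  T  T  A  G
''  0  1  2  3  4  5  6
 T  1  1  2  2  3  4  5
 A  2  1  1  2  3  3  4
 C  3  2  2  2  3  4  4
 A  4  3  2  3  3  3  4
 G  5  4  3  3  4  4  3
 A  6  5  4  4  4  4  4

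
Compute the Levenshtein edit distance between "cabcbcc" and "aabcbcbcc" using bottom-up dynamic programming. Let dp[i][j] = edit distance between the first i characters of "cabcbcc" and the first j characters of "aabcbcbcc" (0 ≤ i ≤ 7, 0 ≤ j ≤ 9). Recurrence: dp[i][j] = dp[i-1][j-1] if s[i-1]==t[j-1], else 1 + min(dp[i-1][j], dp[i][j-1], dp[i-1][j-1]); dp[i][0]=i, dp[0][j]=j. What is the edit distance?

   ''  a  a  b  c  b  c  b  c  c
''  0  1  2  3  4  5  6  7  8  9
 c  1  1  2  3  3  4  5  6  7  8
 a  2  1  1  2  3  4  5  6  7  8
 b  3  2  2  1  2  3  4  5  6  7
 c  4  3  3  2  1  2  3  4  5  6
 b  5  4  4  3  2  1  2  3  4  5
 c  6  5  5  4  3  2  1  2  3  4
 c  7  6  6  5  4  3  2  2  2  3

3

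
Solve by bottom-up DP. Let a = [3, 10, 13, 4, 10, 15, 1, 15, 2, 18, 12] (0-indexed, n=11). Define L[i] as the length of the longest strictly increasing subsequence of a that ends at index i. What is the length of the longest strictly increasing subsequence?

5

   i    0    1    2    3    4    5    6    7    8    9   10
a[i]    3   10   13    4   10   15    1   15    2   18   12
L[i]    1    2    3    2    3    4    1    4    2    5    4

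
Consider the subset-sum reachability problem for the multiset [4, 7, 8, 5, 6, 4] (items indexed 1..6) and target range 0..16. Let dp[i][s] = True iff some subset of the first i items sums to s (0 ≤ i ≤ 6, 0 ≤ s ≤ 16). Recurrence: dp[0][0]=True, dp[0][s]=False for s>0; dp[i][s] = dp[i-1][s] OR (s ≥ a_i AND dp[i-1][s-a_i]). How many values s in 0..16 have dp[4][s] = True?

11

i\s   0   1   2   3   4   5   6   7   8   9  10  11  12  13  14  15  16
  0   T   F   F   F   F   F   F   F   F   F   F   F   F   F   F   F   F
  1   T   F   F   F   T   F   F   F   F   F   F   F   F   F   F   F   F
  2   T   F   F   F   T   F   F   T   F   F   F   T   F   F   F   F   F
  3   T   F   F   F   T   F   F   T   T   F   F   T   T   F   F   T   F
  4   T   F   F   F   T   T   F   T   T   T   F   T   T   T   F   T   T
  5   T   F   F   F   T   T   T   T   T   T   T   T   T   T   T   T   T
  6   T   F   F   F   T   T   T   T   T   T   T   T   T   T   T   T   T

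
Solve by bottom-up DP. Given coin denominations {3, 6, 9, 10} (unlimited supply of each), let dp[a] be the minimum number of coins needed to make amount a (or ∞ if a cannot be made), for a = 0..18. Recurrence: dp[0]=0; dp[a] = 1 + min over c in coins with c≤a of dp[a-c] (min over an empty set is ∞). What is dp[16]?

 a  0  1  2  3  4  5  6  7  8  9 10 11 12 13 14 15 16 17 18
dp  0  -  -  1  -  -  1  -  -  1  1  -  2  2  -  2  2  -  2
(- denotes ∞ / unreachable)

2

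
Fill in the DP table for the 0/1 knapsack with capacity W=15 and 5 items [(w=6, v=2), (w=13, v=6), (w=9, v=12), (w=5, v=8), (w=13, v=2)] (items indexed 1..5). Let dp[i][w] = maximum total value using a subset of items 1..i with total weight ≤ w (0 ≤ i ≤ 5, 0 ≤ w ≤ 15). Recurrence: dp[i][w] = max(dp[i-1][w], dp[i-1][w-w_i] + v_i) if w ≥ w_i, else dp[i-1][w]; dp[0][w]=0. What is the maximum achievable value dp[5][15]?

i\w   0   1   2   3   4   5   6   7   8   9  10  11  12  13  14  15
  0   0   0   0   0   0   0   0   0   0   0   0   0   0   0   0   0
  1   0   0   0   0   0   0   2   2   2   2   2   2   2   2   2   2
  2   0   0   0   0   0   0   2   2   2   2   2   2   2   6   6   6
  3   0   0   0   0   0   0   2   2   2  12  12  12  12  12  12  14
  4   0   0   0   0   0   8   8   8   8  12  12  12  12  12  20  20
  5   0   0   0   0   0   8   8   8   8  12  12  12  12  12  20  20

20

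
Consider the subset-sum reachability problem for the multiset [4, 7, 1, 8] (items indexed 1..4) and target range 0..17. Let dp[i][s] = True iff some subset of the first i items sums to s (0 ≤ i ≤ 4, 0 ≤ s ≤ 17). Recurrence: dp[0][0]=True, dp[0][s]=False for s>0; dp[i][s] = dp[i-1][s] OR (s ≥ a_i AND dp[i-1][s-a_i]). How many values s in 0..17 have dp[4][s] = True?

i\s   0   1   2   3   4   5   6   7   8   9  10  11  12  13  14  15  16  17
  0   T   F   F   F   F   F   F   F   F   F   F   F   F   F   F   F   F   F
  1   T   F   F   F   T   F   F   F   F   F   F   F   F   F   F   F   F   F
  2   T   F   F   F   T   F   F   T   F   F   F   T   F   F   F   F   F   F
  3   T   T   F   F   T   T   F   T   T   F   F   T   T   F   F   F   F   F
  4   T   T   F   F   T   T   F   T   T   T   F   T   T   T   F   T   T   F

12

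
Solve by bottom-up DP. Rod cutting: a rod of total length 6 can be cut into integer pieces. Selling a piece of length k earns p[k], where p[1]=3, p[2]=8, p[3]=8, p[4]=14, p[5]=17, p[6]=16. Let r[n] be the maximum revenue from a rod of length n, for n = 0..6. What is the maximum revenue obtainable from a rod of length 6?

24

   n    0    1    2    3    4    5    6
r[n]    0    3    8   11   16   19   24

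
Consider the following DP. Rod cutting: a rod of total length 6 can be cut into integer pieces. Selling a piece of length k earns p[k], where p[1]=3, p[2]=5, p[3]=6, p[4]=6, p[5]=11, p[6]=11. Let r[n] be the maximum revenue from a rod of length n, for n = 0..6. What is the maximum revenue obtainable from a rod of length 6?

   n    0    1    2    3    4    5    6
r[n]    0    3    6    9   12   15   18

18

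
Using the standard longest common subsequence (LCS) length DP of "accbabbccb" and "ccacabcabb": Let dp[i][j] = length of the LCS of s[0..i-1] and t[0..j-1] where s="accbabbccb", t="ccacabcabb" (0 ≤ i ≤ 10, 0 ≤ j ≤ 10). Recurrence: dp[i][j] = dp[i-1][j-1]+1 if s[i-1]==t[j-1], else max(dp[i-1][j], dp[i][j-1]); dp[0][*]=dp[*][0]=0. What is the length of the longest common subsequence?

6

   ''  c  c  a  c  a  b  c  a  b  b
''  0  0  0  0  0  0  0  0  0  0  0
 a  0  0  0  1  1  1  1  1  1  1  1
 c  0  1  1  1  2  2  2  2  2  2  2
 c  0  1  2  2  2  2  2  3  3  3  3
 b  0  1  2  2  2  2  3  3  3  4  4
 a  0  1  2  3  3  3  3  3  4  4  4
 b  0  1  2  3  3  3  4  4  4  5  5
 b  0  1  2  3  3  3  4  4  4  5  6
 c  0  1  2  3  4  4  4  5  5  5  6
 c  0  1  2  3  4  4  4  5  5  5  6
 b  0  1  2  3  4  4  5  5  5  6  6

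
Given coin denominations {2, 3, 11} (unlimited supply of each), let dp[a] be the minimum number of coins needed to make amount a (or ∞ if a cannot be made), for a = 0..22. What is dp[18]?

 a  0  1  2  3  4  5  6  7  8  9 10 11 12 13 14 15 16 17 18 19 20 21 22
dp  0  -  1  1  2  2  2  3  3  3  4  1  4  2  2  3  3  3  4  4  4  5  2
(- denotes ∞ / unreachable)

4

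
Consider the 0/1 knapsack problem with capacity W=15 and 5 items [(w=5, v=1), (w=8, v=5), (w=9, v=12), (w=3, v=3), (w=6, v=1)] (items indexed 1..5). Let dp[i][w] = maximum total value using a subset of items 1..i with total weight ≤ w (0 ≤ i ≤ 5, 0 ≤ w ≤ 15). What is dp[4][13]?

15

i\w   0   1   2   3   4   5   6   7   8   9  10  11  12  13  14  15
  0   0   0   0   0   0   0   0   0   0   0   0   0   0   0   0   0
  1   0   0   0   0   0   1   1   1   1   1   1   1   1   1   1   1
  2   0   0   0   0   0   1   1   1   5   5   5   5   5   6   6   6
  3   0   0   0   0   0   1   1   1   5  12  12  12  12  12  13  13
  4   0   0   0   3   3   3   3   3   5  12  12  12  15  15  15  15
  5   0   0   0   3   3   3   3   3   5  12  12  12  15  15  15  15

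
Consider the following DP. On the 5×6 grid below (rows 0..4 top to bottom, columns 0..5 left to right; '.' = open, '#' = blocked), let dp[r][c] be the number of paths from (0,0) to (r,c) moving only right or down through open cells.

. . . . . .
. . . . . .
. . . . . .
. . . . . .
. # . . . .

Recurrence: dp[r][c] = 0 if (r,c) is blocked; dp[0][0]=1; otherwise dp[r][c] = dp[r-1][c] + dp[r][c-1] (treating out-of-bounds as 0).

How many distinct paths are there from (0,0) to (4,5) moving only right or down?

121

r\c   0   1   2   3   4   5
  0   1   1   1   1   1   1
  1   1   2   3   4   5   6
  2   1   3   6  10  15  21
  3   1   4  10  20  35  56
  4   1   0  10  30  65 121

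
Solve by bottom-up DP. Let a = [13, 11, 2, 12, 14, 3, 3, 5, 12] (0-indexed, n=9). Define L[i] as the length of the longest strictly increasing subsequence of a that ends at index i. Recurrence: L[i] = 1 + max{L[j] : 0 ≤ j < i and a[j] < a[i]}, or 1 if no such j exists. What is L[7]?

   i    0    1    2    3    4    5    6    7    8
a[i]   13   11    2   12   14    3    3    5   12
L[i]    1    1    1    2    3    2    2    3    4

3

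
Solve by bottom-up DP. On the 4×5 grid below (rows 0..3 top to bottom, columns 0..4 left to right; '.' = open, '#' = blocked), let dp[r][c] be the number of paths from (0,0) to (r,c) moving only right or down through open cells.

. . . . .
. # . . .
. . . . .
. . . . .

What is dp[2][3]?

r\c   0   1   2   3   4
  0   1   1   1   1   1
  1   1   0   1   2   3
  2   1   1   2   4   7
  3   1   2   4   8  15

4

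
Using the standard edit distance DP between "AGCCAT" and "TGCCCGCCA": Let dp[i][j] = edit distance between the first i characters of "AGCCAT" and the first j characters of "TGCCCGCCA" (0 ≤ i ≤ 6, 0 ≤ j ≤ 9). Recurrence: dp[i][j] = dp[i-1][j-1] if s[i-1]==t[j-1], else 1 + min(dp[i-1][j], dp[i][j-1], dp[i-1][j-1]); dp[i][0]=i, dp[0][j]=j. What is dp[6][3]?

   ''  T  G  C  C  C  G  C  C  A
''  0  1  2  3  4  5  6  7  8  9
 A  1  1  2  3  4  5  6  7  8  8
 G  2  2  1  2  3  4  5  6  7  8
 C  3  3  2  1  2  3  4  5  6  7
 C  4  4  3  2  1  2  3  4  5  6
 A  5  5  4  3  2  2  3  4  5  5
 T  6  5  5  4  3  3  3  4  5  6

4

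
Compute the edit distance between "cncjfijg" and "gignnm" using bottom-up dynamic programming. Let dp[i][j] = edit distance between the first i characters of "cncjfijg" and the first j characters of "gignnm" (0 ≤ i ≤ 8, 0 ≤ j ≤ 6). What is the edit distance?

8

   ''  g  i  g  n  n  m
''  0  1  2  3  4  5  6
 c  1  1  2  3  4  5  6
 n  2  2  2  3  3  4  5
 c  3  3  3  3  4  4  5
 j  4  4  4  4  4  5  5
 f  5  5  5  5  5  5  6
 i  6  6  5  6  6  6  6
 j  7  7  6  6  7  7  7
 g  8  7  7  6  7  8  8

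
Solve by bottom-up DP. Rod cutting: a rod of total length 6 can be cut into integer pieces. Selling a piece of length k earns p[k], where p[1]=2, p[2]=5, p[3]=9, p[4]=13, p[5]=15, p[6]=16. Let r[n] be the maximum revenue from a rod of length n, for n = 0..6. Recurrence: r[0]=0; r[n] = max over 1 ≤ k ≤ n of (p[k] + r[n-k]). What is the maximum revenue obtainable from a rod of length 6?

18

   n    0    1    2    3    4    5    6
r[n]    0    2    5    9   13   15   18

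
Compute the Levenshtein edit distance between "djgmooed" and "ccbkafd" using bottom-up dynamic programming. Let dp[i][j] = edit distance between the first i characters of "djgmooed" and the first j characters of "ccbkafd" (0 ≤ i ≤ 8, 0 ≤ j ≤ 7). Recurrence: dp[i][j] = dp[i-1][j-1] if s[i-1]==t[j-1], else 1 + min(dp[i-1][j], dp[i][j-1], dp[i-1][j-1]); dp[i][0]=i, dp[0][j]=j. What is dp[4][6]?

   ''  c  c  b  k  a  f  d
''  0  1  2  3  4  5  6  7
 d  1  1  2  3  4  5  6  6
 j  2  2  2  3  4  5  6  7
 g  3  3  3  3  4  5  6  7
 m  4  4  4  4  4  5  6  7
 o  5  5  5  5  5  5  6  7
 o  6  6  6  6  6  6  6  7
 e  7  7  7  7  7  7  7  7
 d  8  8  8  8  8  8  8  7

6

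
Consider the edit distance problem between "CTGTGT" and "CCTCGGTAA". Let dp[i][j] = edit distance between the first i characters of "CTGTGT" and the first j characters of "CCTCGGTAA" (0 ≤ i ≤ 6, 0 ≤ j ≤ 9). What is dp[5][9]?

5

   ''  C  C  T  C  G  G  T  A  A
''  0  1  2  3  4  5  6  7  8  9
 C  1  0  1  2  3  4  5  6  7  8
 T  2  1  1  1  2  3  4  5  6  7
 G  3  2  2  2  2  2  3  4  5  6
 T  4  3  3  2  3  3  3  3  4  5
 G  5  4  4  3  3  3  3  4  4  5
 T  6  5  5  4  4  4  4  3  4  5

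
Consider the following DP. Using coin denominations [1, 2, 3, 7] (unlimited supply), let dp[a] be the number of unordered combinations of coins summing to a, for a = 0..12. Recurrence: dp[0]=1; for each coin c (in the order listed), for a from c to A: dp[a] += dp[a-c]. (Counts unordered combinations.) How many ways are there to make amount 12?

after  coin     0     1     2     3     4     5     6     7     8     9    10    11    12
          1     1     1     1     1     1     1     1     1     1     1     1     1     1
          2     1     1     2     2     3     3     4     4     5     5     6     6     7
          3     1     1     2     3     4     5     7     8    10    12    14    16    19
          7     1     1     2     3     4     5     7     9    11    14    17    20    24

24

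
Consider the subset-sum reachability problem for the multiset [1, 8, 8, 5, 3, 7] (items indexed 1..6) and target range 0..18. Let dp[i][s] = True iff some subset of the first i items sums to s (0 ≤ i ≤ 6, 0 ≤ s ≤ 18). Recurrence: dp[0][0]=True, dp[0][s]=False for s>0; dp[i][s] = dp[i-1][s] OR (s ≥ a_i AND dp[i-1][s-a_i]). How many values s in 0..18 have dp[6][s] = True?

i\s   0   1   2   3   4   5   6   7   8   9  10  11  12  13  14  15  16  17  18
  0   T   F   F   F   F   F   F   F   F   F   F   F   F   F   F   F   F   F   F
  1   T   T   F   F   F   F   F   F   F   F   F   F   F   F   F   F   F   F   F
  2   T   T   F   F   F   F   F   F   T   T   F   F   F   F   F   F   F   F   F
  3   T   T   F   F   F   F   F   F   T   T   F   F   F   F   F   F   T   T   F
  4   T   T   F   F   F   T   T   F   T   T   F   F   F   T   T   F   T   T   F
  5   T   T   F   T   T   T   T   F   T   T   F   T   T   T   T   F   T   T   F
  6   T   T   F   T   T   T   T   T   T   T   T   T   T   T   T   T   T   T   T

18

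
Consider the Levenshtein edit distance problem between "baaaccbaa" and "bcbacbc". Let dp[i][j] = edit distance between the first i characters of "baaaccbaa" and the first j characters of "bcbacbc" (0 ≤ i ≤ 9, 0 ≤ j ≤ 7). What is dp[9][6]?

5

   ''  b  c  b  a  c  b  c
''  0  1  2  3  4  5  6  7
 b  1  0  1  2  3  4  5  6
 a  2  1  1  2  2  3  4  5
 a  3  2  2  2  2  3  4  5
 a  4  3  3  3  2  3  4  5
 c  5  4  3  4  3  2  3  4
 c  6  5  4  4  4  3  3  3
 b  7  6  5  4  5  4  3  4
 a  8  7  6  5  4  5  4  4
 a  9  8  7  6  5  5  5  5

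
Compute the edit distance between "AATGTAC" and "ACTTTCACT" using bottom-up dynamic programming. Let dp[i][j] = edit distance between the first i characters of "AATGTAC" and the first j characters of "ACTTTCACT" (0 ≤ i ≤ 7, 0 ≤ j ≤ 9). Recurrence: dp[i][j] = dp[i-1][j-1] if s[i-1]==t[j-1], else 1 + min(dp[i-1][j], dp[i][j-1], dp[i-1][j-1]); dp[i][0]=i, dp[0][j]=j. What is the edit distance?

   ''  A  C  T  T  T  C  A  C  T
''  0  1  2  3  4  5  6  7  8  9
 A  1  0  1  2  3  4  5  6  7  8
 A  2  1  1  2  3  4  5  5  6  7
 T  3  2  2  1  2  3  4  5  6  6
 G  4  3  3  2  2  3  4  5  6  7
 T  5  4  4  3  2  2  3  4  5  6
 A  6  5  5  4  3  3  3  3  4  5
 C  7  6  5  5  4  4  3  4  3  4

4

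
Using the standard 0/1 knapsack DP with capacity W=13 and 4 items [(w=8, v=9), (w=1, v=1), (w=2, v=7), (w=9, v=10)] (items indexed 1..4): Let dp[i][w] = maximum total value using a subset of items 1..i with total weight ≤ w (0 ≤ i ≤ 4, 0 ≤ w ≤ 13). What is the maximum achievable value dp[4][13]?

18

i\w   0   1   2   3   4   5   6   7   8   9  10  11  12  13
  0   0   0   0   0   0   0   0   0   0   0   0   0   0   0
  1   0   0   0   0   0   0   0   0   9   9   9   9   9   9
  2   0   1   1   1   1   1   1   1   9  10  10  10  10  10
  3   0   1   7   8   8   8   8   8   9  10  16  17  17  17
  4   0   1   7   8   8   8   8   8   9  10  16  17  18  18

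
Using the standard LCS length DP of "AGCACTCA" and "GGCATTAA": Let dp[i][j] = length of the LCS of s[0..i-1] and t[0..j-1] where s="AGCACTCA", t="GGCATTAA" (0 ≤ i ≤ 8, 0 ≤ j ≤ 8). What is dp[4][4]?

3

   ''  G  G  C  A  T  T  A  A
''  0  0  0  0  0  0  0  0  0
 A  0  0  0  0  1  1  1  1  1
 G  0  1  1  1  1  1  1  1  1
 C  0  1  1  2  2  2  2  2  2
 A  0  1  1  2  3  3  3  3  3
 C  0  1  1  2  3  3  3  3  3
 T  0  1  1  2  3  4  4  4  4
 C  0  1  1  2  3  4  4  4  4
 A  0  1  1  2  3  4  4  5  5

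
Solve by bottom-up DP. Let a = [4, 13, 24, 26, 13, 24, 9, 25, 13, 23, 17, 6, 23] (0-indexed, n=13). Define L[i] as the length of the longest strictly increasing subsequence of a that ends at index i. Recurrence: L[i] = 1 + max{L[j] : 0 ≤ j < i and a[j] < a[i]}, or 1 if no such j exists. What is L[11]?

   i    0    1    2    3    4    5    6    7    8    9   10   11   12
a[i]    4   13   24   26   13   24    9   25   13   23   17    6   23
L[i]    1    2    3    4    2    3    2    4    3    4    4    2    5

2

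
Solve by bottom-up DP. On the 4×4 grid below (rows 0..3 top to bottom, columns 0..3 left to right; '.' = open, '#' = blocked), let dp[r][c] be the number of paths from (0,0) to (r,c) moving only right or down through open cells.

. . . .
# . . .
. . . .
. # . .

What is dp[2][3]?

6

r\c   0   1   2   3
  0   1   1   1   1
  1   0   1   2   3
  2   0   1   3   6
  3   0   0   3   9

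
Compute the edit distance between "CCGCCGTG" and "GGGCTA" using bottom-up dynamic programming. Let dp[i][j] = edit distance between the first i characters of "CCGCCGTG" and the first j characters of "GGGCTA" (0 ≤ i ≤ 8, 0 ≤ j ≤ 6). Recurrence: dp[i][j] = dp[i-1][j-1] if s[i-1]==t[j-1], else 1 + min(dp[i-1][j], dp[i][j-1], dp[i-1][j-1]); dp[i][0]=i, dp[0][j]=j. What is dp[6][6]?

   ''  G  G  G  C  T  A
''  0  1  2  3  4  5  6
 C  1  1  2  3  3  4  5
 C  2  2  2  3  3  4  5
 G  3  2  2  2  3  4  5
 C  4  3  3  3  2  3  4
 C  5  4  4  4  3  3  4
 G  6  5  4  4  4  4  4
 T  7  6  5  5  5  4  5
 G  8  7  6  5  6  5  5

4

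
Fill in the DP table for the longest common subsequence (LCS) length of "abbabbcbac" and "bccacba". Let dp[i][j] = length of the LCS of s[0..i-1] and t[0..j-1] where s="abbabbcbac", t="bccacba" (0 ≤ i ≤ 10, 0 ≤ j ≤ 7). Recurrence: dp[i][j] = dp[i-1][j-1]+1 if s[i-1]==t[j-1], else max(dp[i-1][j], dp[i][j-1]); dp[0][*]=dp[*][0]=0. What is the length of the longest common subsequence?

5

   ''  b  c  c  a  c  b  a
''  0  0  0  0  0  0  0  0
 a  0  0  0  0  1  1  1  1
 b  0  1  1  1  1  1  2  2
 b  0  1  1  1  1  1  2  2
 a  0  1  1  1  2  2  2  3
 b  0  1  1  1  2  2  3  3
 b  0  1  1  1  2  2  3  3
 c  0  1  2  2  2  3  3  3
 b  0  1  2  2  2  3  4  4
 a  0  1  2  2  3  3  4  5
 c  0  1  2  3  3  4  4  5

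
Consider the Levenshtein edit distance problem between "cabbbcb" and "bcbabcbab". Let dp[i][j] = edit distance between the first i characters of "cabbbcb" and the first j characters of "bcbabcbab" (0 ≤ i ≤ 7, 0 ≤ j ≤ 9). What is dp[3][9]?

6

   ''  b  c  b  a  b  c  b  a  b
''  0  1  2  3  4  5  6  7  8  9
 c  1  1  1  2  3  4  5  6  7  8
 a  2  2  2  2  2  3  4  5  6  7
 b  3  2  3  2  3  2  3  4  5  6
 b  4  3  3  3  3  3  3  3  4  5
 b  5  4  4  3  4  3  4  3  4  4
 c  6  5  4  4  4  4  3  4  4  5
 b  7  6  5  4  5  4  4  3  4  4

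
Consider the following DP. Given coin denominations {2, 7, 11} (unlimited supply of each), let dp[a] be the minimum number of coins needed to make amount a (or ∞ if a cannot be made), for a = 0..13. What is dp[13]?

 a  0  1  2  3  4  5  6  7  8  9 10 11 12 13
dp  0  -  1  -  2  -  3  1  4  2  5  1  6  2
(- denotes ∞ / unreachable)

2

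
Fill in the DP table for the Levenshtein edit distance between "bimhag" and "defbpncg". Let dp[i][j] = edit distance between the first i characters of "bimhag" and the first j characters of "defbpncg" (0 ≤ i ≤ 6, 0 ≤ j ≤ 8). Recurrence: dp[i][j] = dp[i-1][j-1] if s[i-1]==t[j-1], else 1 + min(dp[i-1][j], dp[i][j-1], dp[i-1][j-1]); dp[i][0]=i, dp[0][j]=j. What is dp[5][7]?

7

   ''  d  e  f  b  p  n  c  g
''  0  1  2  3  4  5  6  7  8
 b  1  1  2  3  3  4  5  6  7
 i  2  2  2  3  4  4  5  6  7
 m  3  3  3  3  4  5  5  6  7
 h  4  4  4  4  4  5  6  6  7
 a  5  5  5  5  5  5  6  7  7
 g  6  6  6  6  6  6  6  7  7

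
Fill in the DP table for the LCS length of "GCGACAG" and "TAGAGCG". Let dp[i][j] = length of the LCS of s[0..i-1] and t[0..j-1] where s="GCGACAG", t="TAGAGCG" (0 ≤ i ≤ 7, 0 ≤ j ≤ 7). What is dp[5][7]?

   ''  T  A  G  A  G  C  G
''  0  0  0  0  0  0  0  0
 G  0  0  0  1  1  1  1  1
 C  0  0  0  1  1  1  2  2
 G  0  0  0  1  1  2  2  3
 A  0  0  1  1  2  2  2  3
 C  0  0  1  1  2  2  3  3
 A  0  0  1  1  2  2  3  3
 G  0  0  1  2  2  3  3  4

3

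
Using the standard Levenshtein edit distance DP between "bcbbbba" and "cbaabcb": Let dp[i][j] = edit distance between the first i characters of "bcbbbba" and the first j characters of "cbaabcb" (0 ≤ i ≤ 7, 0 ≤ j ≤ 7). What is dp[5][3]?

   ''  c  b  a  a  b  c  b
''  0  1  2  3  4  5  6  7
 b  1  1  1  2  3  4  5  6
 c  2  1  2  2  3  4  4  5
 b  3  2  1  2  3  3  4  4
 b  4  3  2  2  3  3  4  4
 b  5  4  3  3  3  3  4  4
 b  6  5  4  4  4  3  4  4
 a  7  6  5  4  4  4  4  5

3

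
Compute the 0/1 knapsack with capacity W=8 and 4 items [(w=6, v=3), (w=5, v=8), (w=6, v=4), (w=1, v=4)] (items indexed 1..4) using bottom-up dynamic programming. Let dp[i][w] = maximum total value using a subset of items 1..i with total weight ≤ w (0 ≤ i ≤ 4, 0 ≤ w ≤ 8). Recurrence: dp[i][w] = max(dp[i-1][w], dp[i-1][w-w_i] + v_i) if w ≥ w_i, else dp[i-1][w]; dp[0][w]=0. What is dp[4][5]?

i\w   0   1   2   3   4   5   6   7   8
  0   0   0   0   0   0   0   0   0   0
  1   0   0   0   0   0   0   3   3   3
  2   0   0   0   0   0   8   8   8   8
  3   0   0   0   0   0   8   8   8   8
  4   0   4   4   4   4   8  12  12  12

8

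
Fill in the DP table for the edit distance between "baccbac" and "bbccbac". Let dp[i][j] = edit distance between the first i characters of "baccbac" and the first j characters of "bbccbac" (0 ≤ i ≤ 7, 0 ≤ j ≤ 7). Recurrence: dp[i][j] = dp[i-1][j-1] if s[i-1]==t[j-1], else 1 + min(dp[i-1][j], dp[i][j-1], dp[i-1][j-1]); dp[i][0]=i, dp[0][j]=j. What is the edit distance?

   ''  b  b  c  c  b  a  c
''  0  1  2  3  4  5  6  7
 b  1  0  1  2  3  4  5  6
 a  2  1  1  2  3  4  4  5
 c  3  2  2  1  2  3  4  4
 c  4  3  3  2  1  2  3  4
 b  5  4  3  3  2  1  2  3
 a  6  5  4  4  3  2  1  2
 c  7  6  5  4  4  3  2  1

1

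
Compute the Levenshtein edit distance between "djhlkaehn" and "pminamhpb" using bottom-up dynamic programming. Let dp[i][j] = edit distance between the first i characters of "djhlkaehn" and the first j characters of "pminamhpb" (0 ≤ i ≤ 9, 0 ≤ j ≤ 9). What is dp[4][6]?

6

   ''  p  m  i  n  a  m  h  p  b
''  0  1  2  3  4  5  6  7  8  9
 d  1  1  2  3  4  5  6  7  8  9
 j  2  2  2  3  4  5  6  7  8  9
 h  3  3  3  3  4  5  6  6  7  8
 l  4  4  4  4  4  5  6  7  7  8
 k  5  5  5  5  5  5  6  7  8  8
 a  6  6  6  6  6  5  6  7  8  9
 e  7  7  7  7  7  6  6  7  8  9
 h  8  8  8  8  8  7  7  6  7  8
 n  9  9  9  9  8  8  8  7  7  8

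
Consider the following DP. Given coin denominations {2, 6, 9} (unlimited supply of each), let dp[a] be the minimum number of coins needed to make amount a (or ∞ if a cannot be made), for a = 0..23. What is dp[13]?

3

 a  0  1  2  3  4  5  6  7  8  9 10 11 12 13 14 15 16 17 18 19 20 21 22 23
dp  0  -  1  -  2  -  1  -  2  1  3  2  2  3  3  2  4  3  2  4  3  3  4  4
(- denotes ∞ / unreachable)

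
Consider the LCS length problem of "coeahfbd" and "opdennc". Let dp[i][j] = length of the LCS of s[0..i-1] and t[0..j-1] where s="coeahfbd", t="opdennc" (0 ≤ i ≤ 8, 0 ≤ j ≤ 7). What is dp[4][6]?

   ''  o  p  d  e  n  n  c
''  0  0  0  0  0  0  0  0
 c  0  0  0  0  0  0  0  1
 o  0  1  1  1  1  1  1  1
 e  0  1  1  1  2  2  2  2
 a  0  1  1  1  2  2  2  2
 h  0  1  1  1  2  2  2  2
 f  0  1  1  1  2  2  2  2
 b  0  1  1  1  2  2  2  2
 d  0  1  1  2  2  2  2  2

2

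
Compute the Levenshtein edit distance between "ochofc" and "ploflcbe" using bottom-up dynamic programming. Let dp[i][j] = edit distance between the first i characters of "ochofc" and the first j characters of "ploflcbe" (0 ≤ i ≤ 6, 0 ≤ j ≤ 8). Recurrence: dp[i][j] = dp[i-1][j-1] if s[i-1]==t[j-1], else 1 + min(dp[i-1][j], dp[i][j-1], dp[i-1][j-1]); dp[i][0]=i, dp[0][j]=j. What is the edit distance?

6

   ''  p  l  o  f  l  c  b  e
''  0  1  2  3  4  5  6  7  8
 o  1  1  2  2  3  4  5  6  7
 c  2  2  2  3  3  4  4  5  6
 h  3  3  3  3  4  4  5  5  6
 o  4  4  4  3  4  5  5  6  6
 f  5  5  5  4  3  4  5  6  7
 c  6  6  6  5  4  4  4  5  6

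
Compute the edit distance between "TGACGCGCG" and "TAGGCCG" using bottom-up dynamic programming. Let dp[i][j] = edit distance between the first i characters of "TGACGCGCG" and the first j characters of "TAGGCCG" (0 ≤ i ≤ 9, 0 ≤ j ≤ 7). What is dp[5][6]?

3

   ''  T  A  G  G  C  C  G
''  0  1  2  3  4  5  6  7
 T  1  0  1  2  3  4  5  6
 G  2  1  1  1  2  3  4  5
 A  3  2  1  2  2  3  4  5
 C  4  3  2  2  3  2  3  4
 G  5  4  3  2  2  3  3  3
 C  6  5  4  3  3  2  3  4
 G  7  6  5  4  3  3  3  3
 C  8  7  6  5  4  3  3  4
 G  9  8  7  6  5  4  4  3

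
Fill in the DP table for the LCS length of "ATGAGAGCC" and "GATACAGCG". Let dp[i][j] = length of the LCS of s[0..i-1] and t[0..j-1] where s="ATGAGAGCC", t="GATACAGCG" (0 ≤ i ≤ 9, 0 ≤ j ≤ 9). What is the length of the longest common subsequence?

6

   ''  G  A  T  A  C  A  G  C  G
''  0  0  0  0  0  0  0  0  0  0
 A  0  0  1  1  1  1  1  1  1  1
 T  0  0  1  2  2  2  2  2  2  2
 G  0  1  1  2  2  2  2  3  3  3
 A  0  1  2  2  3  3  3  3  3  3
 G  0  1  2  2  3  3  3  4  4  4
 A  0  1  2  2  3  3  4  4  4  4
 G  0  1  2  2  3  3  4  5  5  5
 C  0  1  2  2  3  4  4  5  6  6
 C  0  1  2  2  3  4  4  5  6  6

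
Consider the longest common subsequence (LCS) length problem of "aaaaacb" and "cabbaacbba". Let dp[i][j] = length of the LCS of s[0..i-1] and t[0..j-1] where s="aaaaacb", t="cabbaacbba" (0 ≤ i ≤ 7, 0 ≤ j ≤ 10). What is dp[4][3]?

   ''  c  a  b  b  a  a  c  b  b  a
''  0  0  0  0  0  0  0  0  0  0  0
 a  0  0  1  1  1  1  1  1  1  1  1
 a  0  0  1  1  1  2  2  2  2  2  2
 a  0  0  1  1  1  2  3  3  3  3  3
 a  0  0  1  1  1  2  3  3  3  3  4
 a  0  0  1  1  1  2  3  3  3  3  4
 c  0  1  1  1  1  2  3  4  4  4  4
 b  0  1  1  2  2  2  3  4  5  5  5

1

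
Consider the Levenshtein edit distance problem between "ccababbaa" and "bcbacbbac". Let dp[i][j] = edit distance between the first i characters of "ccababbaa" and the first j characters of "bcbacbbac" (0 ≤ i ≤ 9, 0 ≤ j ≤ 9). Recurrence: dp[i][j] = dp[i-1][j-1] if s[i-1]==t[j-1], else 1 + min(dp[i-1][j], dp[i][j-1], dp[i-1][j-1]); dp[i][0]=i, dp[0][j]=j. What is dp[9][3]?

7

   ''  b  c  b  a  c  b  b  a  c
''  0  1  2  3  4  5  6  7  8  9
 c  1  1  1  2  3  4  5  6  7  8
 c  2  2  1  2  3  3  4  5  6  7
 a  3  3  2  2  2  3  4  5  5  6
 b  4  3  3  2  3  3  3  4  5  6
 a  5  4  4  3  2  3  4  4  4  5
 b  6  5  5  4  3  3  3  4  5  5
 b  7  6  6  5  4  4  3  3  4  5
 a  8  7  7  6  5  5  4  4  3  4
 a  9  8  8  7  6  6  5  5  4  4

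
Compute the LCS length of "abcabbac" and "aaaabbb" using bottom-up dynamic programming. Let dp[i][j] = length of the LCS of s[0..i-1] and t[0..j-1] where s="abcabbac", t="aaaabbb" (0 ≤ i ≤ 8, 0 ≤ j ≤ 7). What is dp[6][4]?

   ''  a  a  a  a  b  b  b
''  0  0  0  0  0  0  0  0
 a  0  1  1  1  1  1  1  1
 b  0  1  1  1  1  2  2  2
 c  0  1  1  1  1  2  2  2
 a  0  1  2  2  2  2  2  2
 b  0  1  2  2  2  3  3  3
 b  0  1  2  2  2  3  4  4
 a  0  1  2  3  3  3  4  4
 c  0  1  2  3  3  3  4  4

2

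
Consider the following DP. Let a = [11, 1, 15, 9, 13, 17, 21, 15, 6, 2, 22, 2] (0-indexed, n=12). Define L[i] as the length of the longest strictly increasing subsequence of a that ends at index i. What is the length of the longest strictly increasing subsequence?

6

   i    0    1    2    3    4    5    6    7    8    9   10   11
a[i]   11    1   15    9   13   17   21   15    6    2   22    2
L[i]    1    1    2    2    3    4    5    4    2    2    6    2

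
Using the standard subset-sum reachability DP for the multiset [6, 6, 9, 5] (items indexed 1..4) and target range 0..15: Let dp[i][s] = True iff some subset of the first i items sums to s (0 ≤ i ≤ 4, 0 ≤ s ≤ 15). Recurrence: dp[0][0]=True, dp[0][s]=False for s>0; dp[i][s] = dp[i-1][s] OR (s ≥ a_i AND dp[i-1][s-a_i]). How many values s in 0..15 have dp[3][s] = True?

5

i\s   0   1   2   3   4   5   6   7   8   9  10  11  12  13  14  15
  0   T   F   F   F   F   F   F   F   F   F   F   F   F   F   F   F
  1   T   F   F   F   F   F   T   F   F   F   F   F   F   F   F   F
  2   T   F   F   F   F   F   T   F   F   F   F   F   T   F   F   F
  3   T   F   F   F   F   F   T   F   F   T   F   F   T   F   F   T
  4   T   F   F   F   F   T   T   F   F   T   F   T   T   F   T   T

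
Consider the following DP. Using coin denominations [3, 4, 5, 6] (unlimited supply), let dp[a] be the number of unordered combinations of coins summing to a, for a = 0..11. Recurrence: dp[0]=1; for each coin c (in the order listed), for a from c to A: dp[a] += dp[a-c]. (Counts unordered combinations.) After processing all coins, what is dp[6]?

after  coin     0     1     2     3     4     5     6     7     8     9    10    11
          3     1     0     0     1     0     0     1     0     0     1     0     0
          4     1     0     0     1     1     0     1     1     1     1     1     1
          5     1     0     0     1     1     1     1     1     2     2     2     2
          6     1     0     0     1     1     1     2     1     2     3     3     3

2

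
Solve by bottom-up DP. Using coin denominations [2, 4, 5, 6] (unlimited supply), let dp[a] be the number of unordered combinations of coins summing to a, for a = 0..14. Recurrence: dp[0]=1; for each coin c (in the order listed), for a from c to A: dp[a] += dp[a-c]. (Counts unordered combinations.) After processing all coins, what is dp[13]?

4

after  coin     0     1     2     3     4     5     6     7     8     9    10    11    12    13    14
          2     1     0     1     0     1     0     1     0     1     0     1     0     1     0     1
          4     1     0     1     0     2     0     2     0     3     0     3     0     4     0     4
          5     1     0     1     0     2     1     2     1     3     2     4     2     5     3     6
          6     1     0     1     0     2     1     3     1     4     2     6     3     8     4    10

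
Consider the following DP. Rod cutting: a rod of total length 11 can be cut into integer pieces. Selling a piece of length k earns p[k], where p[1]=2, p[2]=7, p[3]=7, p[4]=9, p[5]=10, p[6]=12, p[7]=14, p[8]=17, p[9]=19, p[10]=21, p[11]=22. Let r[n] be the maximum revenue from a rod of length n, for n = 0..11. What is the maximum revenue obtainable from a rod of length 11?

   n    0    1    2    3    4    5    6    7    8    9   10   11
r[n]    0    2    7    9   14   16   21   23   28   30   35   37

37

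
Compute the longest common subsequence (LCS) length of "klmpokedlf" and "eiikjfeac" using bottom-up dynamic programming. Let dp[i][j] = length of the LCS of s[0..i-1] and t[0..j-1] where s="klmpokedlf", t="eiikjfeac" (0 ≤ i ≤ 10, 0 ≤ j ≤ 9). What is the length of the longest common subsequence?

   ''  e  i  i  k  j  f  e  a  c
''  0  0  0  0  0  0  0  0  0  0
 k  0  0  0  0  1  1  1  1  1  1
 l  0  0  0  0  1  1  1  1  1  1
 m  0  0  0  0  1  1  1  1  1  1
 p  0  0  0  0  1  1  1  1  1  1
 o  0  0  0  0  1  1  1  1  1  1
 k  0  0  0  0  1  1  1  1  1  1
 e  0  1  1  1  1  1  1  2  2  2
 d  0  1  1  1  1  1  1  2  2  2
 l  0  1  1  1  1  1  1  2  2  2
 f  0  1  1  1  1  1  2  2  2  2

2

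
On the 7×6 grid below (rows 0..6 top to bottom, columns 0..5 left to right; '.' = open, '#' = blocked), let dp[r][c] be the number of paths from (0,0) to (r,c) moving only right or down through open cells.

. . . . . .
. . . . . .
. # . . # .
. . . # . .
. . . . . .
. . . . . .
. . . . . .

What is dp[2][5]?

r\c   0   1   2   3   4   5
  0   1   1   1   1   1   1
  1   1   2   3   4   5   6
  2   1   0   3   7   0   6
  3   1   1   4   0   0   6
  4   1   2   6   6   6  12
  5   1   3   9  15  21  33
  6   1   4  13  28  49  82

6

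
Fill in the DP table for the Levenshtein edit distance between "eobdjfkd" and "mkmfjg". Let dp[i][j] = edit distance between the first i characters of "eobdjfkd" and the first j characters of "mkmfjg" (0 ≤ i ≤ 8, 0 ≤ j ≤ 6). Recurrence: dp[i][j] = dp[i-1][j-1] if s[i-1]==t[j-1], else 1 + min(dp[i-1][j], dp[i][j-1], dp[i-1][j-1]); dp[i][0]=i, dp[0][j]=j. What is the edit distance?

   ''  m  k  m  f  j  g
''  0  1  2  3  4  5  6
 e  1  1  2  3  4  5  6
 o  2  2  2  3  4  5  6
 b  3  3  3  3  4  5  6
 d  4  4  4  4  4  5  6
 j  5  5  5  5  5  4  5
 f  6  6  6  6  5  5  5
 k  7  7  6  7  6  6  6
 d  8  8  7  7  7  7  7

7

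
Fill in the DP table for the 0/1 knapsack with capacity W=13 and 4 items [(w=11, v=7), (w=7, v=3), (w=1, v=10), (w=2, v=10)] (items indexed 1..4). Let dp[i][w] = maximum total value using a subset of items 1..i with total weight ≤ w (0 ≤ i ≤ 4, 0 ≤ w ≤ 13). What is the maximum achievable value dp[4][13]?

23

i\w   0   1   2   3   4   5   6   7   8   9  10  11  12  13
  0   0   0   0   0   0   0   0   0   0   0   0   0   0   0
  1   0   0   0   0   0   0   0   0   0   0   0   7   7   7
  2   0   0   0   0   0   0   0   3   3   3   3   7   7   7
  3   0  10  10  10  10  10  10  10  13  13  13  13  17  17
  4   0  10  10  20  20  20  20  20  20  20  23  23  23  23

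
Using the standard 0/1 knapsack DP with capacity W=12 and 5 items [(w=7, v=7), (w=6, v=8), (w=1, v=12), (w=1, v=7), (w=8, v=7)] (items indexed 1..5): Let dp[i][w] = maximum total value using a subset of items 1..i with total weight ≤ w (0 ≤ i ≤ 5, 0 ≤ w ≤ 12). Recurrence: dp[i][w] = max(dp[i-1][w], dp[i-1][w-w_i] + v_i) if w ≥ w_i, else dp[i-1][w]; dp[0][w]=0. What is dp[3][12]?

20

i\w   0   1   2   3   4   5   6   7   8   9  10  11  12
  0   0   0   0   0   0   0   0   0   0   0   0   0   0
  1   0   0   0   0   0   0   0   7   7   7   7   7   7
  2   0   0   0   0   0   0   8   8   8   8   8   8   8
  3   0  12  12  12  12  12  12  20  20  20  20  20  20
  4   0  12  19  19  19  19  19  20  27  27  27  27  27
  5   0  12  19  19  19  19  19  20  27  27  27  27  27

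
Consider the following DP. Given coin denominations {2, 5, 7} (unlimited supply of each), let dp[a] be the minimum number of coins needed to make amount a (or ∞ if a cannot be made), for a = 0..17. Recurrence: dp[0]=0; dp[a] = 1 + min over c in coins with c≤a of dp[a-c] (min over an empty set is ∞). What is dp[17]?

 a  0  1  2  3  4  5  6  7  8  9 10 11 12 13 14 15 16 17
dp  0  -  1  -  2  1  3  1  4  2  2  3  2  4  2  3  3  3
(- denotes ∞ / unreachable)

3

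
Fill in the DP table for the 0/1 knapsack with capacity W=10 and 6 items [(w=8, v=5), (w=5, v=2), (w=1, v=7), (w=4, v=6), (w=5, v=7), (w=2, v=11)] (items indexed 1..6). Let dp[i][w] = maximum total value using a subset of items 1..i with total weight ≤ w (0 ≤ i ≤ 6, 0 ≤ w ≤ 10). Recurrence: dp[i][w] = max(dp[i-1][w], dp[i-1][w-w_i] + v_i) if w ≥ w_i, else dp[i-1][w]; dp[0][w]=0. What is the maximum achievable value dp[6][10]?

25

i\w   0   1   2   3   4   5   6   7   8   9  10
  0   0   0   0   0   0   0   0   0   0   0   0
  1   0   0   0   0   0   0   0   0   5   5   5
  2   0   0   0   0   0   2   2   2   5   5   5
  3   0   7   7   7   7   7   9   9   9  12  12
  4   0   7   7   7   7  13  13  13  13  13  15
  5   0   7   7   7   7  13  14  14  14  14  20
  6   0   7  11  18  18  18  18  24  25  25  25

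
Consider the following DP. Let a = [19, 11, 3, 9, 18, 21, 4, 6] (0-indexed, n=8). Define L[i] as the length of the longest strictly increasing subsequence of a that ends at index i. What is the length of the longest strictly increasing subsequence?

   i    0    1    2    3    4    5    6    7
a[i]   19   11    3    9   18   21    4    6
L[i]    1    1    1    2    3    4    2    3

4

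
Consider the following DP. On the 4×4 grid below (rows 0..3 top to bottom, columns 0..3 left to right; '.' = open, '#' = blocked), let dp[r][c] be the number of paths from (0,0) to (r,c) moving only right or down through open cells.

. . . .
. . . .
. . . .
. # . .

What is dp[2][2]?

6

r\c   0   1   2   3
  0   1   1   1   1
  1   1   2   3   4
  2   1   3   6  10
  3   1   0   6  16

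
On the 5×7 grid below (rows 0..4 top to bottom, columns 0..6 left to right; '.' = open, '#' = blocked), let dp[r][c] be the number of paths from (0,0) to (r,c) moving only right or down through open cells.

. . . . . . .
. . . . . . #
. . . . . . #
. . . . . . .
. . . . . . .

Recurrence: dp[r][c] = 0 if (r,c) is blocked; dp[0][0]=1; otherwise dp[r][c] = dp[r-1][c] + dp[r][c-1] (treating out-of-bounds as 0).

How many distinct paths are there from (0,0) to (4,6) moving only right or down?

r\c   0   1   2   3   4   5   6
  0   1   1   1   1   1   1   1
  1   1   2   3   4   5   6   0
  2   1   3   6  10  15  21   0
  3   1   4  10  20  35  56  56
  4   1   5  15  35  70 126 182

182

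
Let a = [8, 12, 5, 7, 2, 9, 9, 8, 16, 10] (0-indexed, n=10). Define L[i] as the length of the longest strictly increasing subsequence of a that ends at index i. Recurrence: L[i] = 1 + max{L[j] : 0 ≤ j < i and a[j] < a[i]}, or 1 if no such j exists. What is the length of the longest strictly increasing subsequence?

   i    0    1    2    3    4    5    6    7    8    9
a[i]    8   12    5    7    2    9    9    8   16   10
L[i]    1    2    1    2    1    3    3    3    4    4

4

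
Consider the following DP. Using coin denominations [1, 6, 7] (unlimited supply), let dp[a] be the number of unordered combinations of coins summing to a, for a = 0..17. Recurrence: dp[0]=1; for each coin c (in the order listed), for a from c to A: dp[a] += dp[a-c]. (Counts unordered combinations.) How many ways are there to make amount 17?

after  coin     0     1     2     3     4     5     6     7     8     9    10    11    12    13    14    15    16    17
          1     1     1     1     1     1     1     1     1     1     1     1     1     1     1     1     1     1     1
          6     1     1     1     1     1     1     2     2     2     2     2     2     3     3     3     3     3     3
          7     1     1     1     1     1     1     2     3     3     3     3     3     4     5     6     6     6     6

6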